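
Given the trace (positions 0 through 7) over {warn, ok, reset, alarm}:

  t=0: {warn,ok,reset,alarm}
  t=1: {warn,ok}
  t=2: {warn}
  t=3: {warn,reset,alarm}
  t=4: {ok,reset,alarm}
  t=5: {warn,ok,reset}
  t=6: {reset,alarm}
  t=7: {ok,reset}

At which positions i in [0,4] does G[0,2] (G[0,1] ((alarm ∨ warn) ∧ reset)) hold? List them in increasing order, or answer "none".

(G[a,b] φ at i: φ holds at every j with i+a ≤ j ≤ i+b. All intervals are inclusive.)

Evaluate at each i in [0,4]:
  i=0: ✗ (fails at j=0)
  i=1: ✗ (fails at j=1)
  i=2: ✗ (fails at j=2)
  i=3: ✓ (all of [3,5])
  i=4: ✗ (fails at j=6)

3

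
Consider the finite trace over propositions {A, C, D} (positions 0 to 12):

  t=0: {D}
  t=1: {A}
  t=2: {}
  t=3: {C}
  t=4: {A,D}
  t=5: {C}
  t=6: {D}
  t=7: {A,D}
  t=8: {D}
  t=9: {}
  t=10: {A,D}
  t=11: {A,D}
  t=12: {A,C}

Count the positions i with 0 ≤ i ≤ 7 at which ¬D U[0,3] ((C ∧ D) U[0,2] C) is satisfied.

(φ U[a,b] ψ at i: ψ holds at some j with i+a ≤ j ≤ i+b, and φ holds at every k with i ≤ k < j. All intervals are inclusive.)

4

Evaluate at each i in [0,7]:
  i=0: ✗ (lhs fails at k=0 before rhs at j=3)
  i=1: ✓ (rhs at j=3; lhs holds on [1,2])
  i=2: ✓ (rhs at j=3; lhs holds on [2,2])
  i=3: ✓ (rhs at j=3)
  i=4: ✗ (lhs fails at k=4 before rhs at j=5)
  i=5: ✓ (rhs at j=5)
  i=6: ✗ (no rhs in [6,9])
  i=7: ✗ (no rhs in [7,10])
Positions where it holds: {1, 2, 3, 5} → 4.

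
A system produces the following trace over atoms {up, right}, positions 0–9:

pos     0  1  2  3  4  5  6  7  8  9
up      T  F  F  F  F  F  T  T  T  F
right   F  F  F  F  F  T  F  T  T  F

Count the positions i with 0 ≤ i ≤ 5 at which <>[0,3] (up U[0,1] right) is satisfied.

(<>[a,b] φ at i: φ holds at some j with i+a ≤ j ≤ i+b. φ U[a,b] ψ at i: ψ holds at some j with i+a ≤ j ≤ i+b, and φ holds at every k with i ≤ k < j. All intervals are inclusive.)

4

Evaluate at each i in [0,5]:
  i=0: ✗ (none in [0,3])
  i=1: ✗ (none in [1,4])
  i=2: ✓ (witness j=5)
  i=3: ✓ (witness j=5)
  i=4: ✓ (witness j=5)
  i=5: ✓ (witness j=5)
Positions where it holds: {2, 3, 4, 5} → 4.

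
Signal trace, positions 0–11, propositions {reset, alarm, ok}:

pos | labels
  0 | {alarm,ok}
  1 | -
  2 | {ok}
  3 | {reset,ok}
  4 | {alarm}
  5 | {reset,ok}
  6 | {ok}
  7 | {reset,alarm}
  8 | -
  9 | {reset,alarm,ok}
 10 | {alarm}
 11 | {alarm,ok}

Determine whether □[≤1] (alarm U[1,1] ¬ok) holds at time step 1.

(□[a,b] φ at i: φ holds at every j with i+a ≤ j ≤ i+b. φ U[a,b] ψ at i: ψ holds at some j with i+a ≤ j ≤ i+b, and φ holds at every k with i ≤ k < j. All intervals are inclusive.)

False

Check (alarm U[1,1] ¬ok) at every j in [1,2]:
  j=1: fails
  j=2: fails
Fails at j=1 → formula fails.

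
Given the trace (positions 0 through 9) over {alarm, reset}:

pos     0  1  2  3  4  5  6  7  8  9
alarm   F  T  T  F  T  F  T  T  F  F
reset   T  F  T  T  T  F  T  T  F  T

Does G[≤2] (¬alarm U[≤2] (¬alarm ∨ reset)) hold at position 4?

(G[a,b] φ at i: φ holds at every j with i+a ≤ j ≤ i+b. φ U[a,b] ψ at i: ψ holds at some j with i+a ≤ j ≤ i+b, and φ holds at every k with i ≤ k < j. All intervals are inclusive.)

True

Check (¬alarm U[≤2] (¬alarm ∨ reset)) at every j in [4,6]:
  j=4: holds
  j=5: holds
  j=6: holds
All positions satisfy it → formula holds.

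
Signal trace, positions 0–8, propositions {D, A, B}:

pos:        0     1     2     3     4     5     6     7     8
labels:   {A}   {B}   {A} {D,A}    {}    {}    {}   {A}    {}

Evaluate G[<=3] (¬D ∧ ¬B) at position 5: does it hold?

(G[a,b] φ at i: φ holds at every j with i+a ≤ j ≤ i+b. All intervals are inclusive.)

True

Check (¬D ∧ ¬B) at every j in [5,8]:
  j=5: true
  j=6: true
  j=7: true
  j=8: true
All positions satisfy it → formula holds.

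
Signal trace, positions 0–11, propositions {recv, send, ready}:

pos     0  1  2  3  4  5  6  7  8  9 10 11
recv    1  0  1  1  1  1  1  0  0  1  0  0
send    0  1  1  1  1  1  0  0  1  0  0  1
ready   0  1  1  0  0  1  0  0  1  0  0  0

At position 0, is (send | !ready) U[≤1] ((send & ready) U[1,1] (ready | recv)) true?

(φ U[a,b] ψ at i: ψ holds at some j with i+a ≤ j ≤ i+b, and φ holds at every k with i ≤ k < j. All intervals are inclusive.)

Need some j in [0,1] with ((send & ready) U[1,1] (ready | recv)), and (send | !ready) at every k in [0,j-1].
  j=0: ((send & ready) U[1,1] (ready | recv)) — fails.
  j=1: ((send & ready) U[1,1] (ready | recv)) holds; (send | !ready) holds at every k in [0,0] → satisfied.

Yes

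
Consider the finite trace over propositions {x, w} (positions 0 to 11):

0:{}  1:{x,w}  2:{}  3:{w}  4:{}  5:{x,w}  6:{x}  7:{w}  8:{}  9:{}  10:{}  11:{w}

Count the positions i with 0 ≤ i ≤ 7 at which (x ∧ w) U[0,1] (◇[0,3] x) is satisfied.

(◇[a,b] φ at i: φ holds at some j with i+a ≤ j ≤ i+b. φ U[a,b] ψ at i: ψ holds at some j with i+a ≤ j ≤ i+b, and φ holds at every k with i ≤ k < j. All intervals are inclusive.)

7

Evaluate at each i in [0,7]:
  i=0: ✓ (rhs at j=0)
  i=1: ✓ (rhs at j=1)
  i=2: ✓ (rhs at j=2)
  i=3: ✓ (rhs at j=3)
  i=4: ✓ (rhs at j=4)
  i=5: ✓ (rhs at j=5)
  i=6: ✓ (rhs at j=6)
  i=7: ✗ (no rhs in [7,8])
Positions where it holds: {0, 1, 2, 3, 4, 5, 6} → 7.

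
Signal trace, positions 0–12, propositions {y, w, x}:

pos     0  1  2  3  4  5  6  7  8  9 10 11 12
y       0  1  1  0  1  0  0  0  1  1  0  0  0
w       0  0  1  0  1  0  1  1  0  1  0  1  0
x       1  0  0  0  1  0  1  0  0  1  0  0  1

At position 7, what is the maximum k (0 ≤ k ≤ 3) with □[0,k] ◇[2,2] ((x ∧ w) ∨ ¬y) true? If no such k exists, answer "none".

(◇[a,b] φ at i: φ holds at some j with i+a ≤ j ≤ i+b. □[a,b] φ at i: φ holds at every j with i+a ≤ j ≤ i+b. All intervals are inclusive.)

3

◇[2,2] ((x ∧ w) ∨ ¬y) must hold from j=7 onward; find where it first fails.
  j=7: holds
  j=8: holds
  j=9: holds
  j=10: holds
Holds through j=10; largest k = 3.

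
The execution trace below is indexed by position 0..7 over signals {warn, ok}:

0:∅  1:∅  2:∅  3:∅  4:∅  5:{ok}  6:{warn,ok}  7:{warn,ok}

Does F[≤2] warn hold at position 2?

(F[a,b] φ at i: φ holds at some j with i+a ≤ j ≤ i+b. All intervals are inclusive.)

Check warn at each j in [2,4]:
  j=2: false
  j=3: false
  j=4: false
No position in the window satisfies it → formula fails.

Does not hold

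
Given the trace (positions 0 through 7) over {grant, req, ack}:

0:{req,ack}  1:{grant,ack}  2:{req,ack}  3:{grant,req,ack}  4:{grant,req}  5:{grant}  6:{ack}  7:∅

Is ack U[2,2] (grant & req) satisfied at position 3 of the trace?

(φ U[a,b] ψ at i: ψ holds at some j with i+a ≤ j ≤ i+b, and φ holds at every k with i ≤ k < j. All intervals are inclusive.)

Does not hold

Need some j in [5,5] with (grant & req), and ack at every k in [3,j-1].
  j=5: (grant & req) false.
No j in the window works → until fails.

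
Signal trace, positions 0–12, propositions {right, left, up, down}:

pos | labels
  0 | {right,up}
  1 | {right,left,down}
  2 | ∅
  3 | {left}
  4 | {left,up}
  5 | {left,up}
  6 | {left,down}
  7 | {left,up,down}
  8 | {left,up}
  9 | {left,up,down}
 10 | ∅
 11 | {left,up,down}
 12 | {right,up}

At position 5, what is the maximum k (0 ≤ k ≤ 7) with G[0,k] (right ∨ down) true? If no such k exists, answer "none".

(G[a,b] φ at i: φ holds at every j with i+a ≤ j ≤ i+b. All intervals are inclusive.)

none

(right ∨ down) must hold from j=5 onward; find where it first fails.
  j=5: fails → no k works.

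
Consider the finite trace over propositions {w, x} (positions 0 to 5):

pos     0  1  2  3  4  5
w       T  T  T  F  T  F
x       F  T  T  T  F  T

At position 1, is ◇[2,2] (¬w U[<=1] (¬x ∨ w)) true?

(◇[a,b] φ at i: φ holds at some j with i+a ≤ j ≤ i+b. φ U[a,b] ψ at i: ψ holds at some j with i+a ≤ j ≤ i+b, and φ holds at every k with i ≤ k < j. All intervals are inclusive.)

Check (¬w U[<=1] (¬x ∨ w)) at each j in [3,3]:
  j=3: holds
Found at j=3 → formula holds.

True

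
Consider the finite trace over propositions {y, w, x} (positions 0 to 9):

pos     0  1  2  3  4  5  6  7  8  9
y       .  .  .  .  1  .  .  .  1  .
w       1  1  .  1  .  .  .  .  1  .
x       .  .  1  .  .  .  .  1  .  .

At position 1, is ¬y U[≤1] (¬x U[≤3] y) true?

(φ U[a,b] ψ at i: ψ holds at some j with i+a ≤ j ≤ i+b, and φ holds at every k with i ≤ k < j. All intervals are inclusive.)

Need some j in [1,2] with (¬x U[≤3] y), and ¬y at every k in [1,j-1].
  j=1: (¬x U[≤3] y) — fails.
  j=2: (¬x U[≤3] y) — fails.
No j in the window works → until fails.

Does not hold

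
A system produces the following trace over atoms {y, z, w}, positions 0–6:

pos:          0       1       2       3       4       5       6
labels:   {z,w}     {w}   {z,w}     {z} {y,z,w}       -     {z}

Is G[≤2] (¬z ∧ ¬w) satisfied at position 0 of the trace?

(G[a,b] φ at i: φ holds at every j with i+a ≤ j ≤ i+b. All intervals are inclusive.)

Check (¬z ∧ ¬w) at every j in [0,2]:
  j=0: false
  j=1: false
  j=2: false
Fails at j=0 → formula fails.

False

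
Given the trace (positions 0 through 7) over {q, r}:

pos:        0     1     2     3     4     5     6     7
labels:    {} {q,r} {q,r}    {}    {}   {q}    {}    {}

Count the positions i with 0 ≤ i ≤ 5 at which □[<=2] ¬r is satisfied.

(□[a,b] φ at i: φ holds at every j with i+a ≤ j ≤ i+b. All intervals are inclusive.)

3

Evaluate at each i in [0,5]:
  i=0: ✗ (fails at j=1)
  i=1: ✗ (fails at j=1)
  i=2: ✗ (fails at j=2)
  i=3: ✓ (all of [3,5])
  i=4: ✓ (all of [4,6])
  i=5: ✓ (all of [5,7])
Positions where it holds: {3, 4, 5} → 3.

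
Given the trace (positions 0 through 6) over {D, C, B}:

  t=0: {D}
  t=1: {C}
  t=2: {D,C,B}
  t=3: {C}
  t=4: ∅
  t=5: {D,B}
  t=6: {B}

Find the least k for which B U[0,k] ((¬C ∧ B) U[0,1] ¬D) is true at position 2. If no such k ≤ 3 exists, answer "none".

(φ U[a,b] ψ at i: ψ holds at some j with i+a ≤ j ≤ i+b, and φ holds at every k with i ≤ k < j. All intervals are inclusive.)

Need earliest j ≥ 2 with ((¬C ∧ B) U[0,1] ¬D), and B at every k in [2,j-1].
  j=2: rhs fails.
  j=3: rhs holds; lhs holds on [2,2]. k = 1.

1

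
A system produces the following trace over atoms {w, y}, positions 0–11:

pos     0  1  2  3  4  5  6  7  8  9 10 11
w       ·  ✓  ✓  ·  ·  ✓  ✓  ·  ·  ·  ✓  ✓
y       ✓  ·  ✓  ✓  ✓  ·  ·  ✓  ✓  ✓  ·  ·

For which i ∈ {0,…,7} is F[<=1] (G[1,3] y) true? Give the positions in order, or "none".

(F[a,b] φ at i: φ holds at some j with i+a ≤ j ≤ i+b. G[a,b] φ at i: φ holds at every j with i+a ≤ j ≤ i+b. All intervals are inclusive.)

0, 1, 5, 6

Evaluate at each i in [0,7]:
  i=0: ✓ (witness j=1)
  i=1: ✓ (witness j=1)
  i=2: ✗ (none in [2,3])
  i=3: ✗ (none in [3,4])
  i=4: ✗ (none in [4,5])
  i=5: ✓ (witness j=6)
  i=6: ✓ (witness j=6)
  i=7: ✗ (none in [7,8])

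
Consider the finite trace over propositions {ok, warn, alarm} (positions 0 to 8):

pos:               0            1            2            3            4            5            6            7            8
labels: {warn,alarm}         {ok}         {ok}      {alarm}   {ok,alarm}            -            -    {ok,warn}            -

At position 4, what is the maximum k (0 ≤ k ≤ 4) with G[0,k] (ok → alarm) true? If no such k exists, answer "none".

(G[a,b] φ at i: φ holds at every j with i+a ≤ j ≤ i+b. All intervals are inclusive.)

(ok → alarm) must hold from j=4 onward; find where it first fails.
  j=4: holds
  j=5: holds
  j=6: holds
  j=7: fails
Holds on [4,6], so largest k = 2.

2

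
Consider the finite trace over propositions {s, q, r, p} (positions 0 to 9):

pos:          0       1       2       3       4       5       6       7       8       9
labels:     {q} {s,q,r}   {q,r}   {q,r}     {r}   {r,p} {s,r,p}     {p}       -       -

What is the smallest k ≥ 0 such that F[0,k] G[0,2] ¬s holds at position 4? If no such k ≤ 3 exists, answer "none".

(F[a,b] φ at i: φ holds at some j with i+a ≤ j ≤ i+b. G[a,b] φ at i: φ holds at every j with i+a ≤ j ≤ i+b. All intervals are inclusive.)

3

Scan j = 4,5,… for G[0,2] ¬s:
  j=4: fails
  j=5: fails
  j=6: fails
  j=7: holds
First hit at j=7, so smallest k = 7-4 = 3.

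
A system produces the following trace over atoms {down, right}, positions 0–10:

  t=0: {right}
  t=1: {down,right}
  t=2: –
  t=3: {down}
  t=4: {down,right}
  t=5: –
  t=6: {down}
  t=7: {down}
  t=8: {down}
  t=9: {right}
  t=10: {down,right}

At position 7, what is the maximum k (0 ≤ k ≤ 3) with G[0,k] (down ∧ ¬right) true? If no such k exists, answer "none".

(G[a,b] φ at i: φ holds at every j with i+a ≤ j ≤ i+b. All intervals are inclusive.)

1

(down ∧ ¬right) must hold from j=7 onward; find where it first fails.
  j=7: holds
  j=8: holds
  j=9: fails
Holds on [7,8], so largest k = 1.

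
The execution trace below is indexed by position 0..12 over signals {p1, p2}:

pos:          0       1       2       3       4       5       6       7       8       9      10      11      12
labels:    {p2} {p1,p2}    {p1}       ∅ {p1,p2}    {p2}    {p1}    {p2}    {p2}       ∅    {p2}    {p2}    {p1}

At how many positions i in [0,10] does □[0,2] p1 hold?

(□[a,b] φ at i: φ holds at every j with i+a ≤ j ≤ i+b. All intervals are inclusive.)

0

Evaluate at each i in [0,10]:
  i=0: ✗ (fails at j=0)
  i=1: ✗ (fails at j=3)
  i=2: ✗ (fails at j=3)
  i=3: ✗ (fails at j=3)
  i=4: ✗ (fails at j=5)
  i=5: ✗ (fails at j=5)
  i=6: ✗ (fails at j=7)
  i=7: ✗ (fails at j=7)
  i=8: ✗ (fails at j=8)
  i=9: ✗ (fails at j=9)
  i=10: ✗ (fails at j=10)
Positions where it holds: {} → 0.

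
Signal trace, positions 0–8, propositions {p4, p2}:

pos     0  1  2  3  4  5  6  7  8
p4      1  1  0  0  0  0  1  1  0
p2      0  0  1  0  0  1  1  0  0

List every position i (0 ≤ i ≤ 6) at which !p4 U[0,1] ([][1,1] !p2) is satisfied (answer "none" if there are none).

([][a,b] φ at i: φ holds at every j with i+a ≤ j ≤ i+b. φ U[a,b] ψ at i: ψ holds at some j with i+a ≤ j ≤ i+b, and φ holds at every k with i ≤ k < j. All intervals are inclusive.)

Evaluate at each i in [0,6]:
  i=0: ✓ (rhs at j=0)
  i=1: ✗ (lhs fails at k=1 before rhs at j=2)
  i=2: ✓ (rhs at j=2)
  i=3: ✓ (rhs at j=3)
  i=4: ✗ (no rhs in [4,5])
  i=5: ✓ (rhs at j=6; lhs holds on [5,5])
  i=6: ✓ (rhs at j=6)

0, 2, 3, 5, 6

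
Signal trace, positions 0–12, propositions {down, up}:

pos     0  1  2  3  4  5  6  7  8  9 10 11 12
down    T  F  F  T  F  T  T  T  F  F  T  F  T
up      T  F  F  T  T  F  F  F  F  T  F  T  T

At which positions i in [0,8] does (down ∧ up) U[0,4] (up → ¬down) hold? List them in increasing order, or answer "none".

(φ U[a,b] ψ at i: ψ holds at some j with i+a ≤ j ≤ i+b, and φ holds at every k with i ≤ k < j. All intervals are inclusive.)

0, 1, 2, 3, 4, 5, 6, 7, 8

Evaluate at each i in [0,8]:
  i=0: ✓ (rhs at j=1; lhs holds on [0,0])
  i=1: ✓ (rhs at j=1)
  i=2: ✓ (rhs at j=2)
  i=3: ✓ (rhs at j=4; lhs holds on [3,3])
  i=4: ✓ (rhs at j=4)
  i=5: ✓ (rhs at j=5)
  i=6: ✓ (rhs at j=6)
  i=7: ✓ (rhs at j=7)
  i=8: ✓ (rhs at j=8)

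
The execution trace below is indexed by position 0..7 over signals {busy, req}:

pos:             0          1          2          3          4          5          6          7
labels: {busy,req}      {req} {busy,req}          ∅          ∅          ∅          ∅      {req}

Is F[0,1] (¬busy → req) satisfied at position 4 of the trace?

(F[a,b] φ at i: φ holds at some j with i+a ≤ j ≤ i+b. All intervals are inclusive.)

False

Check (¬busy → req) at each j in [4,5]:
  j=4: false
  j=5: false
No position in the window satisfies it → formula fails.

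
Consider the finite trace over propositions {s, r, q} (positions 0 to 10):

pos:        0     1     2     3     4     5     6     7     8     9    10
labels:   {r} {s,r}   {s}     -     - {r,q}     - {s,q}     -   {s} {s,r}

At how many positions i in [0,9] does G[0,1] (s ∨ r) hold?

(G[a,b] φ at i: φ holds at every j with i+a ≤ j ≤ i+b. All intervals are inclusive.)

3

Evaluate at each i in [0,9]:
  i=0: ✓ (all of [0,1])
  i=1: ✓ (all of [1,2])
  i=2: ✗ (fails at j=3)
  i=3: ✗ (fails at j=3)
  i=4: ✗ (fails at j=4)
  i=5: ✗ (fails at j=6)
  i=6: ✗ (fails at j=6)
  i=7: ✗ (fails at j=8)
  i=8: ✗ (fails at j=8)
  i=9: ✓ (all of [9,10])
Positions where it holds: {0, 1, 9} → 3.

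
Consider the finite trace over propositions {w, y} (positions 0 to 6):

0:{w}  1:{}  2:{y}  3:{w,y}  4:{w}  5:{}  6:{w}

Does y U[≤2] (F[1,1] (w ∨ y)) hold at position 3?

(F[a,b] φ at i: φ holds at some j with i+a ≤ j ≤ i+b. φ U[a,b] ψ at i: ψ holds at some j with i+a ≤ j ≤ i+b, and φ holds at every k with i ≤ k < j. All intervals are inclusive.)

True

Need some j in [3,5] with F[1,1] (w ∨ y), and y at every k in [3,j-1].
  j=3: F[1,1] (w ∨ y) holds; no prefix to check → satisfied.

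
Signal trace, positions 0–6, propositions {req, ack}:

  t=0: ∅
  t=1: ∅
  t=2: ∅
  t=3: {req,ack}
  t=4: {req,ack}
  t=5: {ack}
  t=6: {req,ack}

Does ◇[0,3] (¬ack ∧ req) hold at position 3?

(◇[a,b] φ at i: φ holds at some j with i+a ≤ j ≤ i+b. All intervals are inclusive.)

Check (¬ack ∧ req) at each j in [3,6]:
  j=3: false
  j=4: false
  j=5: false
  j=6: false
No position in the window satisfies it → formula fails.

False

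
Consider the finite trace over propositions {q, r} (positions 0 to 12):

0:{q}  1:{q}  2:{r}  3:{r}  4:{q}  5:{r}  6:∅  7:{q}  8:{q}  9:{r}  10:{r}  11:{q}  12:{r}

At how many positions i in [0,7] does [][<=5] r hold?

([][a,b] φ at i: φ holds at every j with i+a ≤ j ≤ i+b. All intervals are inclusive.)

Evaluate at each i in [0,7]:
  i=0: ✗ (fails at j=0)
  i=1: ✗ (fails at j=1)
  i=2: ✗ (fails at j=4)
  i=3: ✗ (fails at j=4)
  i=4: ✗ (fails at j=4)
  i=5: ✗ (fails at j=6)
  i=6: ✗ (fails at j=6)
  i=7: ✗ (fails at j=7)
Positions where it holds: {} → 0.

0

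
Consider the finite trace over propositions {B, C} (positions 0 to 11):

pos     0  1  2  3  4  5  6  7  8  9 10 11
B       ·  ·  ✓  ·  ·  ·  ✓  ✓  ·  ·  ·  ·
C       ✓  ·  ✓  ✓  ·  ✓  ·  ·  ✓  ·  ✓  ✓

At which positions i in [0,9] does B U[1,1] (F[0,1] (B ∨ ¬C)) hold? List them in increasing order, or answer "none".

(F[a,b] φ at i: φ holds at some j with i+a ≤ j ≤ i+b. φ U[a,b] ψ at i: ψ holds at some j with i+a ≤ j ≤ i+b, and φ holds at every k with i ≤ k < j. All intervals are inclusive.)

2, 6, 7

Evaluate at each i in [0,9]:
  i=0: ✗ (lhs fails at k=0 before rhs at j=1)
  i=1: ✗ (lhs fails at k=1 before rhs at j=2)
  i=2: ✓ (rhs at j=3; lhs holds on [2,2])
  i=3: ✗ (lhs fails at k=3 before rhs at j=4)
  i=4: ✗ (lhs fails at k=4 before rhs at j=5)
  i=5: ✗ (lhs fails at k=5 before rhs at j=6)
  i=6: ✓ (rhs at j=7; lhs holds on [6,6])
  i=7: ✓ (rhs at j=8; lhs holds on [7,7])
  i=8: ✗ (lhs fails at k=8 before rhs at j=9)
  i=9: ✗ (no rhs in [10,10])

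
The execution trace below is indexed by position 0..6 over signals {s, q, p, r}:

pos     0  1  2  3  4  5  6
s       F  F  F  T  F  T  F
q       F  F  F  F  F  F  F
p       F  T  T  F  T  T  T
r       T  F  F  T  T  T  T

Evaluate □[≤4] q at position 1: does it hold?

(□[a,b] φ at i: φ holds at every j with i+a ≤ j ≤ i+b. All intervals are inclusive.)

Check q at every j in [1,5]:
  j=1: false
  j=2: false
  j=3: false
  j=4: false
  j=5: false
Fails at j=1 → formula fails.

No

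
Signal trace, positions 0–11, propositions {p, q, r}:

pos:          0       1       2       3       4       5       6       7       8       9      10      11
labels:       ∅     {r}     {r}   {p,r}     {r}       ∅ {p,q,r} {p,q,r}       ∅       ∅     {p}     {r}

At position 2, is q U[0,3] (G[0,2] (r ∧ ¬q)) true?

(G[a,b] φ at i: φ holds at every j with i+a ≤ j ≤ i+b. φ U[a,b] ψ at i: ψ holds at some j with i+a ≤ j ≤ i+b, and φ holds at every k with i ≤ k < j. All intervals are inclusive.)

Need some j in [2,5] with G[0,2] (r ∧ ¬q), and q at every k in [2,j-1].
  j=2: G[0,2] (r ∧ ¬q) holds; no prefix to check → satisfied.

True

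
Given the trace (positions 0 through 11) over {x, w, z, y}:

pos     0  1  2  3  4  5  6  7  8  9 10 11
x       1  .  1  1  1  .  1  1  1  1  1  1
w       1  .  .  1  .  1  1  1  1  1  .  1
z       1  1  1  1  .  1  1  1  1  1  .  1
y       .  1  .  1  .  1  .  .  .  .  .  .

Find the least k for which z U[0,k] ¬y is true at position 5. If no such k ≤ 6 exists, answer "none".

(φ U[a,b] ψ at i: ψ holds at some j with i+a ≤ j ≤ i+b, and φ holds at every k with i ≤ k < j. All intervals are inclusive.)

Need earliest j ≥ 5 with ¬y, and z at every k in [5,j-1].
  j=5: rhs fails.
  j=6: rhs holds; lhs holds on [5,5]. k = 1.

1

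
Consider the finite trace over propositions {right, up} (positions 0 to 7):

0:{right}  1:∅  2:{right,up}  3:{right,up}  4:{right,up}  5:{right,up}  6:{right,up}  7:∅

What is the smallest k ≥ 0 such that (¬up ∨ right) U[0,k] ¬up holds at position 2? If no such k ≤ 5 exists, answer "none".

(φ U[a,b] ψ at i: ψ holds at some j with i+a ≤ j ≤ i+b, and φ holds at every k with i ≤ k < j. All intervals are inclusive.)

Need earliest j ≥ 2 with ¬up, and (¬up ∨ right) at every k in [2,j-1].
  j=2: rhs fails.
  j=3: rhs fails.
  j=4: rhs fails.
  j=5: rhs fails.
  j=6: rhs fails.
  j=7: rhs holds; lhs holds on [2,6]. k = 5.

5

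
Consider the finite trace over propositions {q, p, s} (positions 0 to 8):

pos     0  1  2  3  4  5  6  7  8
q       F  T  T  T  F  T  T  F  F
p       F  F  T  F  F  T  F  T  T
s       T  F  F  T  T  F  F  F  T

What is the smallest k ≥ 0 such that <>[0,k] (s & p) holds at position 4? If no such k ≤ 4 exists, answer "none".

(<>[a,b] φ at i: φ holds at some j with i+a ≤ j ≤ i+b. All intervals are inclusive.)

4

Scan j = 4,5,… for (s & p):
  j=4: fails
  j=5: fails
  j=6: fails
  j=7: fails
  j=8: holds
First hit at j=8, so smallest k = 8-4 = 4.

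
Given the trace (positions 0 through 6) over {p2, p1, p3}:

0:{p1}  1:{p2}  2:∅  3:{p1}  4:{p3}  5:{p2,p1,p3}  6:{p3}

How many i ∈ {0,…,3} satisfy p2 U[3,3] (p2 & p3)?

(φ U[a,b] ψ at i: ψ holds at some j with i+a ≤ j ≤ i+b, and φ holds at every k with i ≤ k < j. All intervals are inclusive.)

0

Evaluate at each i in [0,3]:
  i=0: ✗ (no rhs in [3,3])
  i=1: ✗ (no rhs in [4,4])
  i=2: ✗ (lhs fails at k=2 before rhs at j=5)
  i=3: ✗ (no rhs in [6,6])
Positions where it holds: {} → 0.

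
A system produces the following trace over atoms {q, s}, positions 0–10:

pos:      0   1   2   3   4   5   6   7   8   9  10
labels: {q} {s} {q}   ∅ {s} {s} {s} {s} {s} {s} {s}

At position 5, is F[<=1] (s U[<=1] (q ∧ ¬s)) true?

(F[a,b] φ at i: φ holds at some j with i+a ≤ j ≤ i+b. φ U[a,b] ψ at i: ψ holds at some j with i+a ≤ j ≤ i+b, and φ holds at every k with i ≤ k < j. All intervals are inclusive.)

No

Check (s U[<=1] (q ∧ ¬s)) at each j in [5,6]:
  j=5: fails
  j=6: fails
No position in the window satisfies it → formula fails.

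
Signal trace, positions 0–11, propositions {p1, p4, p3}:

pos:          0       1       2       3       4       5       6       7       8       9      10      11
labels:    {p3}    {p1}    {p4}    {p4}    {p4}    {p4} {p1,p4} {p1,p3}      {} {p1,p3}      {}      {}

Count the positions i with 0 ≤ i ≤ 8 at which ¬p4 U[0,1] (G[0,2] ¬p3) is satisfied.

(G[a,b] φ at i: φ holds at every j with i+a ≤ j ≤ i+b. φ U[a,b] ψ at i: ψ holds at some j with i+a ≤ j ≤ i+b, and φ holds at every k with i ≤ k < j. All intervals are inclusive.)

5

Evaluate at each i in [0,8]:
  i=0: ✓ (rhs at j=1; lhs holds on [0,0])
  i=1: ✓ (rhs at j=1)
  i=2: ✓ (rhs at j=2)
  i=3: ✓ (rhs at j=3)
  i=4: ✓ (rhs at j=4)
  i=5: ✗ (no rhs in [5,6])
  i=6: ✗ (no rhs in [6,7])
  i=7: ✗ (no rhs in [7,8])
  i=8: ✗ (no rhs in [8,9])
Positions where it holds: {0, 1, 2, 3, 4} → 5.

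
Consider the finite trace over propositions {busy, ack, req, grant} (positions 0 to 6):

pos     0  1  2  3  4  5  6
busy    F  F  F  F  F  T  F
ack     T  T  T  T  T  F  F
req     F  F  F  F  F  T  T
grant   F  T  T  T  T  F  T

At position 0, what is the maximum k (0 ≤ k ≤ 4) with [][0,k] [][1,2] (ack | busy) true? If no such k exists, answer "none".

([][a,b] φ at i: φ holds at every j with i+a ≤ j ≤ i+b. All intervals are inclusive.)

3

[][1,2] (ack | busy) must hold from j=0 onward; find where it first fails.
  j=0: holds
  j=1: holds
  j=2: holds
  j=3: holds
  j=4: fails
Holds on [0,3], so largest k = 3.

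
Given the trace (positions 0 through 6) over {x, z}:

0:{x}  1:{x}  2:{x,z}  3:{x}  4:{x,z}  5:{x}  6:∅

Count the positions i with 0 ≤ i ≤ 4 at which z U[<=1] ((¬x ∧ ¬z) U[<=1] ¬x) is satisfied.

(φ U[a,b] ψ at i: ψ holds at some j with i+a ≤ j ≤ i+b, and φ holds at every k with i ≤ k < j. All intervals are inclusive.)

0

Evaluate at each i in [0,4]:
  i=0: ✗ (no rhs in [0,1])
  i=1: ✗ (no rhs in [1,2])
  i=2: ✗ (no rhs in [2,3])
  i=3: ✗ (no rhs in [3,4])
  i=4: ✗ (no rhs in [4,5])
Positions where it holds: {} → 0.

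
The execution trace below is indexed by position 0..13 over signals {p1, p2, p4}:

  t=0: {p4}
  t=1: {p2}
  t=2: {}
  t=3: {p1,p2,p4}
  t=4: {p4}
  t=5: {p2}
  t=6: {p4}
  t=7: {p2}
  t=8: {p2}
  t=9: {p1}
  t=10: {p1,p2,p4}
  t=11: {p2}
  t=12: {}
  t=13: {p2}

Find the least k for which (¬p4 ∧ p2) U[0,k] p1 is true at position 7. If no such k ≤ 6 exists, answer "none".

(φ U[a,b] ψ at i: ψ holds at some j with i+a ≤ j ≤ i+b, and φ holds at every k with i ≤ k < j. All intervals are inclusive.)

Need earliest j ≥ 7 with p1, and (¬p4 ∧ p2) at every k in [7,j-1].
  j=7: rhs fails.
  j=8: rhs fails.
  j=9: rhs holds; lhs holds on [7,8]. k = 2.

2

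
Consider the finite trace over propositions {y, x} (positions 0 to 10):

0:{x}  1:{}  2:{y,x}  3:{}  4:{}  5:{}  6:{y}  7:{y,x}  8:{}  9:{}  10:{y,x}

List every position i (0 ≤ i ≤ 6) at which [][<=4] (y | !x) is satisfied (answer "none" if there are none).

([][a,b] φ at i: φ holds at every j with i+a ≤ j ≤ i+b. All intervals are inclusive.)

Evaluate at each i in [0,6]:
  i=0: ✗ (fails at j=0)
  i=1: ✓ (all of [1,5])
  i=2: ✓ (all of [2,6])
  i=3: ✓ (all of [3,7])
  i=4: ✓ (all of [4,8])
  i=5: ✓ (all of [5,9])
  i=6: ✓ (all of [6,10])

1, 2, 3, 4, 5, 6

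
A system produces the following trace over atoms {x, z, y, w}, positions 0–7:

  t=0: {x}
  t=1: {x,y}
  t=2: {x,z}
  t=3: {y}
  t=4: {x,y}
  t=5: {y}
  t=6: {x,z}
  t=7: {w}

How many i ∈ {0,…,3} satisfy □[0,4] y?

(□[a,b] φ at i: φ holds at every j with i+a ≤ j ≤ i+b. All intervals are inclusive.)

Evaluate at each i in [0,3]:
  i=0: ✗ (fails at j=0)
  i=1: ✗ (fails at j=2)
  i=2: ✗ (fails at j=2)
  i=3: ✗ (fails at j=6)
Positions where it holds: {} → 0.

0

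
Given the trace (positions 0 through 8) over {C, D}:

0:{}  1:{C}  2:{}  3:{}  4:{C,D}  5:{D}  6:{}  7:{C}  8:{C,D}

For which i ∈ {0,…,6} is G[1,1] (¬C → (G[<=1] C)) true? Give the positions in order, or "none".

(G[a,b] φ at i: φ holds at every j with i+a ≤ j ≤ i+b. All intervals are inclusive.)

Evaluate at each i in [0,6]:
  i=0: ✓ (all of [1,1])
  i=1: ✗ (fails at j=2)
  i=2: ✗ (fails at j=3)
  i=3: ✓ (all of [4,4])
  i=4: ✗ (fails at j=5)
  i=5: ✗ (fails at j=6)
  i=6: ✓ (all of [7,7])

0, 3, 6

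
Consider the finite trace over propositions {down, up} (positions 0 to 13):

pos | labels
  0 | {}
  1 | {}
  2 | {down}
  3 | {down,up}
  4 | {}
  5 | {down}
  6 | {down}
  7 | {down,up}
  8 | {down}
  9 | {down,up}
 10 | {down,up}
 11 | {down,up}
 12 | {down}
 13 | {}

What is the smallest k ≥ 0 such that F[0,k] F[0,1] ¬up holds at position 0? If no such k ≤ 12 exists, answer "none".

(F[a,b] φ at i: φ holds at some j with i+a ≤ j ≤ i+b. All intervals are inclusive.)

0

Scan j = 0,1,… for F[0,1] ¬up:
  j=0: holds
First hit at j=0, so smallest k = 0-0 = 0.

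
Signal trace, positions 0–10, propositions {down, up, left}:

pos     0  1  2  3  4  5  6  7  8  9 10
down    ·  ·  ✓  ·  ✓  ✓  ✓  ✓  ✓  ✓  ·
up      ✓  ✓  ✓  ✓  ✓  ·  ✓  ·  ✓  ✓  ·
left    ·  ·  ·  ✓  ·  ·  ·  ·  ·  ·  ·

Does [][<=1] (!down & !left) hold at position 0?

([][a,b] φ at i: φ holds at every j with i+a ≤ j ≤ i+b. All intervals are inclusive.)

Check (!down & !left) at every j in [0,1]:
  j=0: true
  j=1: true
All positions satisfy it → formula holds.

Holds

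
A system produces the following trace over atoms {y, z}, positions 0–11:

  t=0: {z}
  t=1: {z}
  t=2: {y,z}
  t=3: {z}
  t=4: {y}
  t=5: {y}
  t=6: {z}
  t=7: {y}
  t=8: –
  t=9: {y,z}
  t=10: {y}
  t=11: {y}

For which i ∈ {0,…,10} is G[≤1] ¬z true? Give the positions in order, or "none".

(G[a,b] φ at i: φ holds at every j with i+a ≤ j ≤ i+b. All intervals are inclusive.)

4, 7, 10

Evaluate at each i in [0,10]:
  i=0: ✗ (fails at j=0)
  i=1: ✗ (fails at j=1)
  i=2: ✗ (fails at j=2)
  i=3: ✗ (fails at j=3)
  i=4: ✓ (all of [4,5])
  i=5: ✗ (fails at j=6)
  i=6: ✗ (fails at j=6)
  i=7: ✓ (all of [7,8])
  i=8: ✗ (fails at j=9)
  i=9: ✗ (fails at j=9)
  i=10: ✓ (all of [10,11])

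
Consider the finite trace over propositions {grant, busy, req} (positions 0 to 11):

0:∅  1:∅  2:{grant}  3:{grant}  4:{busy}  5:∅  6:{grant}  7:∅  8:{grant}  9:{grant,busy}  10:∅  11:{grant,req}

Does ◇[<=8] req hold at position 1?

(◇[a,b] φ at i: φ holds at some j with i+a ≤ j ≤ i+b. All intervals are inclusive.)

Check req at each j in [1,9]:
  j=1: false
  j=2: false
  j=3: false
  j=4: false
  j=5: false
  j=6: false
  j=7: false
  j=8: false
  j=9: false
No position in the window satisfies it → formula fails.

No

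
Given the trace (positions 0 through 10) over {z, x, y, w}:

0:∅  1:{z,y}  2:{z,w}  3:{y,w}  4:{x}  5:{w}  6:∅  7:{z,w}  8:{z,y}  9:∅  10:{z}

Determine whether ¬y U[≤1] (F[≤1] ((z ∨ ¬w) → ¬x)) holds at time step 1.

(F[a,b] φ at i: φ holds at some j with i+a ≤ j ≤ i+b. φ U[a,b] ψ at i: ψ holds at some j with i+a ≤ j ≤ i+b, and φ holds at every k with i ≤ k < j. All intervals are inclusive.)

Yes

Need some j in [1,2] with F[≤1] ((z ∨ ¬w) → ¬x), and ¬y at every k in [1,j-1].
  j=1: F[≤1] ((z ∨ ¬w) → ¬x) holds; no prefix to check → satisfied.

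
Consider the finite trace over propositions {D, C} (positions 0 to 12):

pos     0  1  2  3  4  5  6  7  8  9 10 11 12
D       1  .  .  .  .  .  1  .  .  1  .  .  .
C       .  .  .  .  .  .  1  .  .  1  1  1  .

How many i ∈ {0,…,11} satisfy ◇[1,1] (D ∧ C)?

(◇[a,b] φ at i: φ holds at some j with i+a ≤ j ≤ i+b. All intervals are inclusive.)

2

Evaluate at each i in [0,11]:
  i=0: ✗ (none in [1,1])
  i=1: ✗ (none in [2,2])
  i=2: ✗ (none in [3,3])
  i=3: ✗ (none in [4,4])
  i=4: ✗ (none in [5,5])
  i=5: ✓ (witness j=6)
  i=6: ✗ (none in [7,7])
  i=7: ✗ (none in [8,8])
  i=8: ✓ (witness j=9)
  i=9: ✗ (none in [10,10])
  i=10: ✗ (none in [11,11])
  i=11: ✗ (none in [12,12])
Positions where it holds: {5, 8} → 2.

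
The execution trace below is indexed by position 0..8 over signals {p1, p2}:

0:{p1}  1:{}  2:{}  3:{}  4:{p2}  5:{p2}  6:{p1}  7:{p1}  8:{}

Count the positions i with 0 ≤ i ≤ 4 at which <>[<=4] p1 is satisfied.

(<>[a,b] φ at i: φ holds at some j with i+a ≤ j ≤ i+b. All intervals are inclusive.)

4

Evaluate at each i in [0,4]:
  i=0: ✓ (witness j=0)
  i=1: ✗ (none in [1,5])
  i=2: ✓ (witness j=6)
  i=3: ✓ (witness j=6)
  i=4: ✓ (witness j=6)
Positions where it holds: {0, 2, 3, 4} → 4.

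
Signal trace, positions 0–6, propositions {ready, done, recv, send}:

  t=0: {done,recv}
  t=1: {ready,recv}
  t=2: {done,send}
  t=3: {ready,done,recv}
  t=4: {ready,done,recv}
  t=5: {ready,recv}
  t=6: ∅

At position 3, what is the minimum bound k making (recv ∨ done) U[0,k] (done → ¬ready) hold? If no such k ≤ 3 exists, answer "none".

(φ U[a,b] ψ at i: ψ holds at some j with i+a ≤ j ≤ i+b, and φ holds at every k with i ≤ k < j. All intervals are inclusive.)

2

Need earliest j ≥ 3 with (done → ¬ready), and (recv ∨ done) at every k in [3,j-1].
  j=3: rhs fails.
  j=4: rhs fails.
  j=5: rhs holds; lhs holds on [3,4]. k = 2.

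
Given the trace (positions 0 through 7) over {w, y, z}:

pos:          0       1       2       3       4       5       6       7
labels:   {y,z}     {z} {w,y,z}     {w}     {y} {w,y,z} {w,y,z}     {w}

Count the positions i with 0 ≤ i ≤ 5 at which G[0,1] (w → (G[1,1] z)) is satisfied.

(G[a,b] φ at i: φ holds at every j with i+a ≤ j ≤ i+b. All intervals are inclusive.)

2

Evaluate at each i in [0,5]:
  i=0: ✓ (all of [0,1])
  i=1: ✗ (fails at j=2)
  i=2: ✗ (fails at j=2)
  i=3: ✗ (fails at j=3)
  i=4: ✓ (all of [4,5])
  i=5: ✗ (fails at j=6)
Positions where it holds: {0, 4} → 2.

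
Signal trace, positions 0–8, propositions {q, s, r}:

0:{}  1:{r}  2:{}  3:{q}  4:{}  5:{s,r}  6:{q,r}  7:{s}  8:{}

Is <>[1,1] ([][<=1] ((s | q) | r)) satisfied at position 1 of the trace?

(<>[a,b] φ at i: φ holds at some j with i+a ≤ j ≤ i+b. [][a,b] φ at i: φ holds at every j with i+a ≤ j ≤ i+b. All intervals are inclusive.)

False

Check [][<=1] ((s | q) | r) at each j in [2,2]:
  j=2: fails at 2
No position in the window satisfies it → formula fails.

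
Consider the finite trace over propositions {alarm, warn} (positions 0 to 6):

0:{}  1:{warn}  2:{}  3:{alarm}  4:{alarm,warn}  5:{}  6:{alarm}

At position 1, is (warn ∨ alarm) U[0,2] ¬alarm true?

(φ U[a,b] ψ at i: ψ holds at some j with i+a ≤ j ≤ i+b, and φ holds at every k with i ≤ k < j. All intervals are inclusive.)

True

Need some j in [1,3] with ¬alarm, and (warn ∨ alarm) at every k in [1,j-1].
  j=1: ¬alarm holds; no prefix to check → satisfied.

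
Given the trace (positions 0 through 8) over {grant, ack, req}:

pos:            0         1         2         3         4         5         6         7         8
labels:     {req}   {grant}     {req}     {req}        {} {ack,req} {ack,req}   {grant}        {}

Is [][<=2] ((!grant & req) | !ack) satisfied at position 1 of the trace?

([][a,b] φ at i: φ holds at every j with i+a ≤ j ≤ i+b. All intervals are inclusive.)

Check ((!grant & req) | !ack) at every j in [1,3]:
  j=1: true
  j=2: true
  j=3: true
All positions satisfy it → formula holds.

Yes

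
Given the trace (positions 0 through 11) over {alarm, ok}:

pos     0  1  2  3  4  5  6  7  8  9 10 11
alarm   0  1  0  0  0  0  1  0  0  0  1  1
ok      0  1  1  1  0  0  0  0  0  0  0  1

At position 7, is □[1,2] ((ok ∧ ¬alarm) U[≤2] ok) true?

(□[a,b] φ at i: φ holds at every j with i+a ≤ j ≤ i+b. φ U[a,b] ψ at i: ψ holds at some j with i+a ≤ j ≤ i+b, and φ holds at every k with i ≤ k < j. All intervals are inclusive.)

Check ((ok ∧ ¬alarm) U[≤2] ok) at every j in [8,9]:
  j=8: fails
  j=9: fails
Fails at j=8 → formula fails.

Does not hold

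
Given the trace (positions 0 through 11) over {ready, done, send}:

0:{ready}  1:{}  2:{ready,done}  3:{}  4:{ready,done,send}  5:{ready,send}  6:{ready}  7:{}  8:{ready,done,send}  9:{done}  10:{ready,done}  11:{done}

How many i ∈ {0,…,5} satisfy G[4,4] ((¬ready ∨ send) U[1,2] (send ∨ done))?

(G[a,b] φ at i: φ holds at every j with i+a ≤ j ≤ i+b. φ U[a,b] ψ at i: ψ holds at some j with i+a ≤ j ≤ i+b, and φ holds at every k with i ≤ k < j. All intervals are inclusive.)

Evaluate at each i in [0,5]:
  i=0: ✓ (all of [4,4])
  i=1: ✗ (fails at j=5)
  i=2: ✗ (fails at j=6)
  i=3: ✓ (all of [7,7])
  i=4: ✓ (all of [8,8])
  i=5: ✓ (all of [9,9])
Positions where it holds: {0, 3, 4, 5} → 4.

4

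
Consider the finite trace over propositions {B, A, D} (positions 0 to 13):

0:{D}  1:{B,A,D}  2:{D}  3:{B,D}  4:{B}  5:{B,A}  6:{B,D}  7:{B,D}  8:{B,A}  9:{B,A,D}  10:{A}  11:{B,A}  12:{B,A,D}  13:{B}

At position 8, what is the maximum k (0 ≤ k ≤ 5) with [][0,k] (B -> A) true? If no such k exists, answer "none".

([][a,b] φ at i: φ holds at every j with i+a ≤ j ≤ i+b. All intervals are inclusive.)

4

(B -> A) must hold from j=8 onward; find where it first fails.
  j=8: holds
  j=9: holds
  j=10: holds
  j=11: holds
  j=12: holds
  j=13: fails
Holds on [8,12], so largest k = 4.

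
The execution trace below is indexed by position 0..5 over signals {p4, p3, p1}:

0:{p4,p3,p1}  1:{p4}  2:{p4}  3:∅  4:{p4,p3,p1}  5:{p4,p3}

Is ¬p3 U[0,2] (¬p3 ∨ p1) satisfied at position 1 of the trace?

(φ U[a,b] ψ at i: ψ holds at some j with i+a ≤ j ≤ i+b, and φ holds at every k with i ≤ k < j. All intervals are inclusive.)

Yes

Need some j in [1,3] with (¬p3 ∨ p1), and ¬p3 at every k in [1,j-1].
  j=1: (¬p3 ∨ p1) holds; no prefix to check → satisfied.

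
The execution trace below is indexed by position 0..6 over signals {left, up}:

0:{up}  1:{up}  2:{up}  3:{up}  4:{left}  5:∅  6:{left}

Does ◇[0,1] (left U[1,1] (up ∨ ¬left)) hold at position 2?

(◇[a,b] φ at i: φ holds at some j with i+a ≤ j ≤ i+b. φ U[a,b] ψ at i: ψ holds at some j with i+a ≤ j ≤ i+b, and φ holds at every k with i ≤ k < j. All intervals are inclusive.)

Does not hold

Check (left U[1,1] (up ∨ ¬left)) at each j in [2,3]:
  j=2: fails
  j=3: fails
No position in the window satisfies it → formula fails.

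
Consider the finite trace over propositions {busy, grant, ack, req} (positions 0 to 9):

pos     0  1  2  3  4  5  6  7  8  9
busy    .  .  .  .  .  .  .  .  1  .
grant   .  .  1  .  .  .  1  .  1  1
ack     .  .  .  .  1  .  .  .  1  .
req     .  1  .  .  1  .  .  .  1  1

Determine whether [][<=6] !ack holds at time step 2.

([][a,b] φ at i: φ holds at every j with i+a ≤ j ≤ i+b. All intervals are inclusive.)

Does not hold

Check !ack at every j in [2,8]:
  j=2: true
  j=3: true
  j=4: false
  j=5: true
  j=6: true
  j=7: true
  j=8: false
Fails at j=4 → formula fails.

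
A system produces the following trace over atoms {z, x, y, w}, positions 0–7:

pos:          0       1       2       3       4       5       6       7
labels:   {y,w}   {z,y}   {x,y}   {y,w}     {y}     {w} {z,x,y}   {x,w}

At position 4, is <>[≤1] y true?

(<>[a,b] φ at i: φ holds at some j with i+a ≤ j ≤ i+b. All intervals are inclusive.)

True

Check y at each j in [4,5]:
  j=4: true
  j=5: false
Found at j=4 → formula holds.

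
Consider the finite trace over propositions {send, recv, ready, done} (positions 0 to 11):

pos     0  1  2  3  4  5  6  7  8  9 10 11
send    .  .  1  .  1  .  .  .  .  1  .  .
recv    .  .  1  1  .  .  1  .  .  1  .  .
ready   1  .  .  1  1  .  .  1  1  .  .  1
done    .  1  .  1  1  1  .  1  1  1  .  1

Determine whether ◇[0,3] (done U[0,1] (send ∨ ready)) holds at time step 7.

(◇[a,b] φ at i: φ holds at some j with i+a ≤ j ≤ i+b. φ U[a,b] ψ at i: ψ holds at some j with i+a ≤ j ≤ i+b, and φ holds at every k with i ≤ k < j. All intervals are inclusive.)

True

Check (done U[0,1] (send ∨ ready)) at each j in [7,10]:
  j=7: holds
  j=8: holds
  j=9: holds
  j=10: fails
Found at j=7 → formula holds.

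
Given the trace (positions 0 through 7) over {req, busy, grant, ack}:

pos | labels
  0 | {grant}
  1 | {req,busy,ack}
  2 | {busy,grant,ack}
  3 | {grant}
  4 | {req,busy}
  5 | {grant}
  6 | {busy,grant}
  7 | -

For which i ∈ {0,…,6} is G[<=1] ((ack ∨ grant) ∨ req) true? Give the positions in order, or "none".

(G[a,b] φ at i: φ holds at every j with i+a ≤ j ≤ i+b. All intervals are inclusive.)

Evaluate at each i in [0,6]:
  i=0: ✓ (all of [0,1])
  i=1: ✓ (all of [1,2])
  i=2: ✓ (all of [2,3])
  i=3: ✓ (all of [3,4])
  i=4: ✓ (all of [4,5])
  i=5: ✓ (all of [5,6])
  i=6: ✗ (fails at j=7)

0, 1, 2, 3, 4, 5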